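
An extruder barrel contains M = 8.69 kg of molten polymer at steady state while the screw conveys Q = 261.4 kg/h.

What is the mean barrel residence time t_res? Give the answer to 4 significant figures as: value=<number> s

value=119.7 s

Q_s = Q / 3600 = 261.4 / 3600 = 0.0726111 kg/s
t_res = M / Q_s = 8.69 / 0.0726111 = 119.679 s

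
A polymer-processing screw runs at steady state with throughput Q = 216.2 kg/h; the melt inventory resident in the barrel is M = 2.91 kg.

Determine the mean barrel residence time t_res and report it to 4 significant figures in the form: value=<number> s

value=48.46 s

Q_s = Q / 3600 = 216.2 / 3600 = 0.0600556 kg/s
Mean residence time: t_res = M/Q_s = 2.91 kg / 0.0600556 kg/s = 48.4551 s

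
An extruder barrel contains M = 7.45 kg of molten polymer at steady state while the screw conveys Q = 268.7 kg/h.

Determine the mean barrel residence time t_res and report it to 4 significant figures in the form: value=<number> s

value=99.81 s

Q_s = Q / 3600 = 268.7 / 3600 = 0.0746389 kg/s
t_res = M / Q_s = 7.45 / 0.0746389 = 99.8139 s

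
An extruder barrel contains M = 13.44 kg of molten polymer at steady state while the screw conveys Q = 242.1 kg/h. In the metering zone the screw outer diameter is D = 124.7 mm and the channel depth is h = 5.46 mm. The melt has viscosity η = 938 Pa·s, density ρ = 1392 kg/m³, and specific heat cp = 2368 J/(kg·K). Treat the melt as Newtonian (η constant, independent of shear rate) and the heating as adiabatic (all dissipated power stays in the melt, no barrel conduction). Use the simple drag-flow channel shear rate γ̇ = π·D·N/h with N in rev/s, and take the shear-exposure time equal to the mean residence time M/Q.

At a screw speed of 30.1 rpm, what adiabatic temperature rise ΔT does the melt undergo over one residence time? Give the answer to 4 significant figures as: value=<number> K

Throughput in SI: Q_s = 242.1 kg/h ÷ 3600 s/h = 0.06725 kg/s
t_res = M / Q_s = 13.44 / 0.06725 = 199.851 s
D = 124.7 mm = 0.1247 m;  h = 5.46 mm = 0.00546 m;  N = 30.1 rpm / 60 = 0.501667 rev/s
γ̇ = π D N / h = (π)(0.1247)(0.501667) / 0.00546 = 35.9947 s⁻¹
Adiabatic rise: ΔT = η γ̇² t_res / (ρ cp) = 938·(35.9947)²·199.851 / (1392·2368) = 73.6829 K

value=73.68 K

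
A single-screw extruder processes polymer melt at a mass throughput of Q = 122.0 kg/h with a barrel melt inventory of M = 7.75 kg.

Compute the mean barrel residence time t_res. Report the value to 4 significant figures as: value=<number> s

value=228.7 s

Q_s = Q / 3600 = 122.0 / 3600 = 0.0338889 kg/s
t_res = M / Q_s = 7.75 ÷ 0.0338889 = 228.689 s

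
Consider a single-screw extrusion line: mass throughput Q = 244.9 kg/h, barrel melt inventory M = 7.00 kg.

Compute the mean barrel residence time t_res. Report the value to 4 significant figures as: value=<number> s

Q_s = Q / 3600 = 244.9 / 3600 = 0.0680278 kg/s
t_res = M / Q_s = 7.00 ÷ 0.0680278 = 102.899 s

value=102.9 s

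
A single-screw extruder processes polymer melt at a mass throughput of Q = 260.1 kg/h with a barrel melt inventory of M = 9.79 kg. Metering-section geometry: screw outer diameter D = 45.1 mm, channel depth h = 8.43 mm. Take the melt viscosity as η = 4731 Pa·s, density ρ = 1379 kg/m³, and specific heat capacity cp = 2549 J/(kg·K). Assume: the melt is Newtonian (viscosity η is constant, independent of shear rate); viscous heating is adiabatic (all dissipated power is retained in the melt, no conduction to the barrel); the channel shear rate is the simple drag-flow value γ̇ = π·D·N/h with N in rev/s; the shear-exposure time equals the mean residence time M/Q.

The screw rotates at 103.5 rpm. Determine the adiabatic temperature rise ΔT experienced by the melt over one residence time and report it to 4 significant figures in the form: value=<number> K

Q_s = Q / 3600 = 260.1 / 3600 = 0.07225 kg/s
t_res = M / Q_s = 9.79 / 0.07225 = 135.502 s
D = 45.1 mm = 0.0451 m;  h = 8.43 mm = 0.00843 m;  N = 103.5 rpm / 60 = 1.725 rev/s
Shear rate: γ̇ = πDN/h = π·0.0451·1.725/0.00843 = 28.9927 s⁻¹
Adiabatic rise: ΔT = η γ̇² t_res / (ρ cp) = 4731·(28.9927)²·135.502 / (1379·2549) = 153.299 K

value=153.3 K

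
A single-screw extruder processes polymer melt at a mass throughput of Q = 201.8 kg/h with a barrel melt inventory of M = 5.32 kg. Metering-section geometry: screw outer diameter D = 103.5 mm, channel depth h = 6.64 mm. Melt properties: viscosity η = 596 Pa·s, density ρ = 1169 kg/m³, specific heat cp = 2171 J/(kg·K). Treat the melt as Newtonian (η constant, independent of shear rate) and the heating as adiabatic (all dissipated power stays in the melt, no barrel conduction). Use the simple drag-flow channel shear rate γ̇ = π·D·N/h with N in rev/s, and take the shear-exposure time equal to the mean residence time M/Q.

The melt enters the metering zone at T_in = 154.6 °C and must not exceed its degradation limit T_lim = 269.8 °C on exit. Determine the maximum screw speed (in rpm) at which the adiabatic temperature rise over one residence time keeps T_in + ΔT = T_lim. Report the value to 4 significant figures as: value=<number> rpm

value=88.09 rpm

Q_s = Q / 3600 = 201.8 / 3600 = 0.0560556 kg/s
Mean residence time: t_res = M/Q_s = 5.32 kg / 0.0560556 kg/s = 94.9058 s
Convert to metres: D = 0.1035 m, h = 0.00664 m
Allowable rise: ΔT_a = T_lim − T_in = 269.8 − 154.6 = 115.2 K
γ̇_max² = ΔT_a·ρ·cp/(η·t_res) = 115.2·1169·2171/(596·94.9058) = 5168.77 s⁻²
γ̇_max = sqrt(5168.77) = 71.8942 s⁻¹
N_max = γ̇_max·h / (π·D) = 71.8942 · 0.00664 / (π · 0.1035) = 1.46815 rev/s = 88.0892 rpm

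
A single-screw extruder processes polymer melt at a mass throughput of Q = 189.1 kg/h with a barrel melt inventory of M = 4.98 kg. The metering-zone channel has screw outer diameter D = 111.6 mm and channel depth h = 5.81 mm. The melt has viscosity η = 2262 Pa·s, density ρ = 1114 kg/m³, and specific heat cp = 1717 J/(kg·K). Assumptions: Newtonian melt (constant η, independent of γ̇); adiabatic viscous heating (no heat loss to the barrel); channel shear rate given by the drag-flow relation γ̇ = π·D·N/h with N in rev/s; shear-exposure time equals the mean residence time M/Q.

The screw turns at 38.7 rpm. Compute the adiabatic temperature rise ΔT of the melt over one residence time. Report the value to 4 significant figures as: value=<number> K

Convert throughput: Q = 189.1 kg/h = 189.1/3600 = 0.0525278 kg/s
Mean residence time: t_res = M/Q_s = 4.98 kg / 0.0525278 kg/s = 94.807 s
D = 111.6 mm = 0.1116 m;  h = 5.81 mm = 0.00581 m;  N = 38.7 rpm / 60 = 0.645 rev/s
Shear rate: γ̇ = πDN/h = π·0.1116·0.645/0.00581 = 38.9222 s⁻¹
ΔT = η·γ̇²·t_res / (ρ·cp) = 2262 · (38.9222)² · 94.807 / (1114 · 1717) = 169.853 K

value=169.9 K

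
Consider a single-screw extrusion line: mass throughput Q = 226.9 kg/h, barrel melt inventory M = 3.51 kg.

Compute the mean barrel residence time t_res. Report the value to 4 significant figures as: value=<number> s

value=55.69 s

Throughput in SI: Q_s = 226.9 kg/h ÷ 3600 s/h = 0.0630278 kg/s
Mean residence time: t_res = M/Q_s = 3.51 kg / 0.0630278 kg/s = 55.6897 s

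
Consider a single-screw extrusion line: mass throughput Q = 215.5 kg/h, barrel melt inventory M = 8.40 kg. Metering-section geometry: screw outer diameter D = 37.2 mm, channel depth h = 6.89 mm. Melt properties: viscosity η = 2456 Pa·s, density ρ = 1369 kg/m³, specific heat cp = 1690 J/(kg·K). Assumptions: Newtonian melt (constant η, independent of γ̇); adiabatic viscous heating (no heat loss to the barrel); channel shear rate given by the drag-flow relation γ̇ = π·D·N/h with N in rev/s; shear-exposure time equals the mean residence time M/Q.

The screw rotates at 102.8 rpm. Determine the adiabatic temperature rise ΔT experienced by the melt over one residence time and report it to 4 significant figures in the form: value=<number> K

value=125.8 K

Convert throughput: Q = 215.5 kg/h = 215.5/3600 = 0.0598611 kg/s
Mean residence time: t_res = M/Q_s = 8.40 kg / 0.0598611 kg/s = 140.325 s
D = 37.2 mm = 0.0372 m;  h = 6.89 mm = 0.00689 m;  N = 102.8 rpm / 60 = 1.71333 rev/s
γ̇ = π D N / h = (π)(0.0372)(1.71333) / 0.00689 = 29.0613 s⁻¹
ΔT = η·γ̇²·t_res/(ρ·cp) = [2456 × 29.0613² × 140.325] / [1369 × 1690] = 125.807 K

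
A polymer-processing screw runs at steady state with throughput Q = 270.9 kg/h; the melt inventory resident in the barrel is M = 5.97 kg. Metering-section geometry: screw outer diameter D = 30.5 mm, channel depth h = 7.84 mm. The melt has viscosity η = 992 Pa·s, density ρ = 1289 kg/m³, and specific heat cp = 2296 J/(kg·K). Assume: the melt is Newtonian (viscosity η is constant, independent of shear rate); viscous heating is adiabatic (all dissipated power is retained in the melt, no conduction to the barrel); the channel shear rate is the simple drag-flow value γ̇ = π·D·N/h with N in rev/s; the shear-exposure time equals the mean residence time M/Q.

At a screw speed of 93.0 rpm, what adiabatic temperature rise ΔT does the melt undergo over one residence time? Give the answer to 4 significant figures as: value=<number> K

Throughput in SI: Q_s = 270.9 kg/h ÷ 3600 s/h = 0.07525 kg/s
t_res = M / Q_s = 5.97 ÷ 0.07525 = 79.3355 s
D = 30.5 mm = 0.0305 m;  h = 7.84 mm = 0.00784 m;  N = 93.0 rpm / 60 = 1.55 rev/s
Shear rate: γ̇ = πDN/h = π·0.0305·1.55/0.00784 = 18.9437 s⁻¹
ΔT = η·γ̇²·t_res/(ρ·cp) = [992 × 18.9437² × 79.3355] / [1289 × 2296] = 9.54301 K

value=9.543 K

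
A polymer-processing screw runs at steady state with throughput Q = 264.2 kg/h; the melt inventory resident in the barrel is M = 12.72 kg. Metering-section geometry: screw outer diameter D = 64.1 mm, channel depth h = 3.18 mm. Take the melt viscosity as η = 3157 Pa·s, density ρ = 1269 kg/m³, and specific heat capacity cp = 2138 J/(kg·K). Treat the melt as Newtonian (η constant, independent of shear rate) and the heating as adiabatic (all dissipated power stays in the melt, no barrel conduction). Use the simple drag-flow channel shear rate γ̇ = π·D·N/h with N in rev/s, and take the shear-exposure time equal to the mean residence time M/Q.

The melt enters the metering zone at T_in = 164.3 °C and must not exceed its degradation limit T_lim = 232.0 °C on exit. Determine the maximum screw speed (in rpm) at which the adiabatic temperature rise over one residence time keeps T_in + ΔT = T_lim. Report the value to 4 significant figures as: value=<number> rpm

Throughput in SI: Q_s = 264.2 kg/h ÷ 3600 s/h = 0.0733889 kg/s
Mean residence time: t_res = M/Q_s = 12.72 kg / 0.0733889 kg/s = 173.323 s
Geometry in SI: D = 64.1 mm → 0.0641 m, h = 3.18 mm → 0.00318 m
ΔT_a = T_lim − T_in = 232.0 − 164.3 = 67.7 K
γ̇_max² = ΔT_a·ρ·cp/(η·t_res) = 67.7·1269·2138/(3157·173.323) = 335.681 s⁻²
Take the square root: γ̇_max = √(335.681) = 18.3216 s⁻¹
N_max = γ̇_max·h / (π·D) = 18.3216 · 0.00318 / (π · 0.0641) = 0.289323 rev/s = 17.3594 rpm

value=17.36 rpm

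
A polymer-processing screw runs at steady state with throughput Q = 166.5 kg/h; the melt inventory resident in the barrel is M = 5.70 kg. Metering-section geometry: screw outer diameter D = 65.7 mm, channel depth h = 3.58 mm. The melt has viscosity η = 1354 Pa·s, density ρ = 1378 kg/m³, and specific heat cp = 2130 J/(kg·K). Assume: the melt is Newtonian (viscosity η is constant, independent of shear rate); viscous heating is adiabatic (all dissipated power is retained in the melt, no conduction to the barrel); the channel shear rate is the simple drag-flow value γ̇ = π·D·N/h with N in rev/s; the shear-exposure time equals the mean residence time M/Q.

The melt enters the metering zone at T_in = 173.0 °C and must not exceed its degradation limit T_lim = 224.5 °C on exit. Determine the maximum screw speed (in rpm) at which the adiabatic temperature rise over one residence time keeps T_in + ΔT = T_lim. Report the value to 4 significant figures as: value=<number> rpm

Throughput in SI: Q_s = 166.5 kg/h ÷ 3600 s/h = 0.04625 kg/s
t_res = M / Q_s = 5.70 ÷ 0.04625 = 123.243 s
Convert to metres: D = 0.0657 m, h = 0.00358 m
Allowable rise: ΔT_a = T_lim − T_in = 224.5 − 173.0 = 51.5 K
Invert ΔT = ηγ̇²t_res/(ρcp) for γ̇: γ̇_max² = ΔT_a ρ cp / (η t_res) = 51.5·1378·2130 / (1354·123.243) = 905.846 s⁻²
γ̇_max = sqrt(905.846) = 30.0973 s⁻¹
Solve γ̇ = πDN/h for N: N_max = γ̇_max·h/(π·D) = 30.0973 × 0.00358 / (π × 0.0657) = 0.522029 rev/s = 31.3218 rpm

value=31.32 rpm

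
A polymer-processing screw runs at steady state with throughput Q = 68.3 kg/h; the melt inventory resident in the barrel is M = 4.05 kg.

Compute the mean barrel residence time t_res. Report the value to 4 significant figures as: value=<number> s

value=213.5 s

Q_s = Q / 3600 = 68.3 / 3600 = 0.0189722 kg/s
t_res = M / Q_s = 4.05 ÷ 0.0189722 = 213.47 s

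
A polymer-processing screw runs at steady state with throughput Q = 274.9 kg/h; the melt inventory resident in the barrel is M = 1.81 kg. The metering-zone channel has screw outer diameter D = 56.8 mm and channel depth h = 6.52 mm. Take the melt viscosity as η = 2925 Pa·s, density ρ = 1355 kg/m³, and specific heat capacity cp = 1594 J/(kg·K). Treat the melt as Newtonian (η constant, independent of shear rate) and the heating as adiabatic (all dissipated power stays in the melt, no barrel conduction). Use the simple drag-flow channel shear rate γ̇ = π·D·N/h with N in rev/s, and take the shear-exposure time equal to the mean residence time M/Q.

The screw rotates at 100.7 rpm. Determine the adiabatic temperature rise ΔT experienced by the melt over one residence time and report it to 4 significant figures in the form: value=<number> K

value=67.73 K

Convert throughput: Q = 274.9 kg/h = 274.9/3600 = 0.0763611 kg/s
t_res = M / Q_s = 1.81 / 0.0763611 = 23.7032 s
Convert to SI: D = 0.0568 m, h = 0.00652 m, N = 100.7/60 = 1.67833 rev/s
Shear rate: γ̇ = πDN/h = π·0.0568·1.67833/0.00652 = 45.9334 s⁻¹
Adiabatic rise: ΔT = η γ̇² t_res / (ρ cp) = 2925·(45.9334)²·23.7032 / (1355·1594) = 67.7271 K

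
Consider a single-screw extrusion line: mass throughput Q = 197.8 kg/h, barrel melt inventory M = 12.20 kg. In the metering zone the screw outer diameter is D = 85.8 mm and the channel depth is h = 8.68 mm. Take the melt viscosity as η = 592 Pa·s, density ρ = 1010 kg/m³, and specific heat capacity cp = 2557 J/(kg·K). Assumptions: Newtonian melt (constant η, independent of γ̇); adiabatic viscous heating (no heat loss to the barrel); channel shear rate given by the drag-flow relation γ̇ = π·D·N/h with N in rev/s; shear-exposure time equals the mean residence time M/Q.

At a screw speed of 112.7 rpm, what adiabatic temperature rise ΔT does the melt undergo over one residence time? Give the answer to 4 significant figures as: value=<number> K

Q_s = Q / 3600 = 197.8 / 3600 = 0.0549444 kg/s
t_res = M / Q_s = 12.20 ÷ 0.0549444 = 222.042 s
D = 85.8 mm = 0.0858 m;  h = 8.68 mm = 0.00868 m;  N = 112.7 rpm / 60 = 1.87833 rev/s
γ̇ = π·D·N / h = π · 0.0858 · 1.87833 / 0.00868 = 58.3297 s⁻¹
ΔT = η·γ̇²·t_res/(ρ·cp) = [592 × 58.3297² × 222.042] / [1010 × 2557] = 173.175 K

value=173.2 K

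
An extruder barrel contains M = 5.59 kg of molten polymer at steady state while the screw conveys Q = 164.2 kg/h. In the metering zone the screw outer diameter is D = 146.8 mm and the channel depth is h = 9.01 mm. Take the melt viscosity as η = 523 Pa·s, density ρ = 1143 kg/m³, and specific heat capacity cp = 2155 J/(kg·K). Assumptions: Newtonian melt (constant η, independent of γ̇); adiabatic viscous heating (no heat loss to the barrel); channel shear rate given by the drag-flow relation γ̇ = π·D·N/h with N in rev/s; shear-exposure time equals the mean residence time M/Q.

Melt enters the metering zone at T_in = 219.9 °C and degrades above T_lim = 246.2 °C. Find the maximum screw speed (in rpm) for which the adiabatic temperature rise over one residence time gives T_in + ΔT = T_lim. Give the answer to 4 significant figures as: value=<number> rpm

Q_s = Q / 3600 = 164.2 / 3600 = 0.0456111 kg/s
t_res = M / Q_s = 5.59 / 0.0456111 = 122.558 s
Convert to metres: D = 0.1468 m, h = 0.00901 m
Allowable rise: ΔT_a = T_lim − T_in = 246.2 − 219.9 = 26.3 K
γ̇_max² = ΔT_a·ρ·cp / (η·t_res) = [26.3 × 1143 × 2155] / [523 × 122.558] = 1010.66 s⁻²
γ̇_max = √1010.66 = 31.7909 s⁻¹
N_max = γ̇_max·h / (π·D) = 31.7909 · 0.00901 / (π · 0.1468) = 0.621086 rev/s = 37.2652 rpm

value=37.27 rpm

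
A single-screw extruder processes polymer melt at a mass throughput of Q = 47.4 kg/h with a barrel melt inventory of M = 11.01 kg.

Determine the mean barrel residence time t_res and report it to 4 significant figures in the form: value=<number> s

Q_s = Q / 3600 = 47.4 / 3600 = 0.0131667 kg/s
t_res = M / Q_s = 11.01 / 0.0131667 = 836.203 s

value=836.2 s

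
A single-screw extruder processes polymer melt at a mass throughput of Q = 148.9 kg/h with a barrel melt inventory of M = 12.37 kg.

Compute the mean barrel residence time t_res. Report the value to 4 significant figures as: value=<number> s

value=299.1 s

Q_s = Q / 3600 = 148.9 / 3600 = 0.0413611 kg/s
t_res = M / Q_s = 12.37 ÷ 0.0413611 = 299.073 s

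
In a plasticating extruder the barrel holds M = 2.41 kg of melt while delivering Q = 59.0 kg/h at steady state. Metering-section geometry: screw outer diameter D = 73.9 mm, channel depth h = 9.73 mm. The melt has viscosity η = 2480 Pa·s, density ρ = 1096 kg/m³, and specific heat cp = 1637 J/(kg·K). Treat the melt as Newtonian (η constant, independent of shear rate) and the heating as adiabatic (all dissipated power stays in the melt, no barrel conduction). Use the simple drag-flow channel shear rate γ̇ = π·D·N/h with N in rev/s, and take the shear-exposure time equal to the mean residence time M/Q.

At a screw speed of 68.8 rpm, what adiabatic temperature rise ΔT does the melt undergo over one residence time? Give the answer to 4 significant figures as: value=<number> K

Convert throughput: Q = 59.0 kg/h = 59.0/3600 = 0.0163889 kg/s
t_res = M / Q_s = 2.41 / 0.0163889 = 147.051 s
Geometry in metres: D = 73.9 mm → 0.0739 m, h = 9.73 mm → 0.00973 m; screw speed N = 68.8 rpm = 1.14667 rev/s
γ̇ = π D N / h = (π)(0.0739)(1.14667) / 0.00973 = 27.3602 s⁻¹
ΔT = η·γ̇²·t_res/(ρ·cp) = [2480 × 27.3602² × 147.051] / [1096 × 1637] = 152.159 K

value=152.2 K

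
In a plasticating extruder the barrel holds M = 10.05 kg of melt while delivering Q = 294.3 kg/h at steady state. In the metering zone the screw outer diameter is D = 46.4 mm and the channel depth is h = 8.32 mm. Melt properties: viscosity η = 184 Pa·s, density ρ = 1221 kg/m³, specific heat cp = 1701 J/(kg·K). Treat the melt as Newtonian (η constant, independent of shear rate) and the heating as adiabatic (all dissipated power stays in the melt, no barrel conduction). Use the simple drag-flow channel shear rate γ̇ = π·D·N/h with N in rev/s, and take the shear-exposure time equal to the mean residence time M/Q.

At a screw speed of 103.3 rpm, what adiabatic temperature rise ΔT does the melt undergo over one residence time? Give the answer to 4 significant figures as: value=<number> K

value=9.910 K

Convert throughput: Q = 294.3 kg/h = 294.3/3600 = 0.08175 kg/s
t_res = M / Q_s = 10.05 ÷ 0.08175 = 122.936 s
D = 46.4 mm = 0.0464 m;  h = 8.32 mm = 0.00832 m;  N = 103.3 rpm / 60 = 1.72167 rev/s
γ̇ = π D N / h = (π)(0.0464)(1.72167) / 0.00832 = 30.1643 s⁻¹
ΔT = η·γ̇²·t_res / (ρ·cp) = 184 · (30.1643)² · 122.936 / (1221 · 1701) = 9.90976 K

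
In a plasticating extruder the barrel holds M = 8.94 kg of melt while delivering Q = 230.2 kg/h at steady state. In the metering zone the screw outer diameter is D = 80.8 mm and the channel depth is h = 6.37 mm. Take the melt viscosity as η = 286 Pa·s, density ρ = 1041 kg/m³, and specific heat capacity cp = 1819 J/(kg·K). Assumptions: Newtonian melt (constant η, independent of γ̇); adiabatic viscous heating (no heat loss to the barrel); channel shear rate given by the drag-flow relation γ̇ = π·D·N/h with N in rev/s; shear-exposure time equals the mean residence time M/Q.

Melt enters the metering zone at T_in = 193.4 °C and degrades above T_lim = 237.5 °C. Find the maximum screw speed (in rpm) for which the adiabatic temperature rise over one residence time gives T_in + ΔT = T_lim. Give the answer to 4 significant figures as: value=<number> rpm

Q_s = Q / 3600 = 230.2 / 3600 = 0.0639444 kg/s
Mean residence time: t_res = M/Q_s = 8.94 kg / 0.0639444 kg/s = 139.809 s
Geometry in SI: D = 80.8 mm → 0.0808 m, h = 6.37 mm → 0.00637 m
ΔT_a = T_lim − T_in = 237.5 − 193.4 = 44.1 K
γ̇_max² = ΔT_a·ρ·cp / (η·t_res) = [44.1 × 1041 × 1819] / [286 × 139.809] = 2088.44 s⁻²
Take the square root: γ̇_max = √(2088.44) = 45.6994 s⁻¹
N_max = γ̇_max h / (πD) = 45.6994·0.00637/(π·0.0808) = 1.1468 rev/s → ×60 = 68.8082 rpm

value=68.81 rpm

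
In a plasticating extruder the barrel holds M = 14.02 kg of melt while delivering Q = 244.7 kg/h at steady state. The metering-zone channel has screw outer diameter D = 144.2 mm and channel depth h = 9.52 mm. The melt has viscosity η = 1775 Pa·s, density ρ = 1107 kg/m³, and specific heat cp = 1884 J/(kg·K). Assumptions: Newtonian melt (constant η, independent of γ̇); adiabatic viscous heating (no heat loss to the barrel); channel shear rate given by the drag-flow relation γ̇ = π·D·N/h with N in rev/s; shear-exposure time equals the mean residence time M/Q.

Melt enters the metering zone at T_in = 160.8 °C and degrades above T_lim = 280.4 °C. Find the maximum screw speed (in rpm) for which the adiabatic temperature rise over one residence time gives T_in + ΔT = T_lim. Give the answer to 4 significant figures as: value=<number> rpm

value=32.91 rpm

Convert throughput: Q = 244.7 kg/h = 244.7/3600 = 0.0679722 kg/s
t_res = M / Q_s = 14.02 ÷ 0.0679722 = 206.261 s
D = 144.2 mm = 0.1442 m;  h = 9.52 mm = 0.00952 m
ΔT_a = T_lim − T_in = 280.4 − 160.8 = 119.6 K
γ̇_max² = ΔT_a·ρ·cp / (η·t_res) = [119.6 × 1107 × 1884] / [1775 × 206.261] = 681.31 s⁻²
γ̇_max = sqrt(681.31) = 26.1019 s⁻¹
Solve γ̇ = πDN/h for N: N_max = γ̇_max·h/(π·D) = 26.1019 × 0.00952 / (π × 0.1442) = 0.548522 rev/s = 32.9113 rpm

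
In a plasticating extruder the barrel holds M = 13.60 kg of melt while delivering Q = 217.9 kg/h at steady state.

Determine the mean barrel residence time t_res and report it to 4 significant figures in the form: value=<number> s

value=224.7 s

Throughput in SI: Q_s = 217.9 kg/h ÷ 3600 s/h = 0.0605278 kg/s
t_res = M / Q_s = 13.60 ÷ 0.0605278 = 224.69 s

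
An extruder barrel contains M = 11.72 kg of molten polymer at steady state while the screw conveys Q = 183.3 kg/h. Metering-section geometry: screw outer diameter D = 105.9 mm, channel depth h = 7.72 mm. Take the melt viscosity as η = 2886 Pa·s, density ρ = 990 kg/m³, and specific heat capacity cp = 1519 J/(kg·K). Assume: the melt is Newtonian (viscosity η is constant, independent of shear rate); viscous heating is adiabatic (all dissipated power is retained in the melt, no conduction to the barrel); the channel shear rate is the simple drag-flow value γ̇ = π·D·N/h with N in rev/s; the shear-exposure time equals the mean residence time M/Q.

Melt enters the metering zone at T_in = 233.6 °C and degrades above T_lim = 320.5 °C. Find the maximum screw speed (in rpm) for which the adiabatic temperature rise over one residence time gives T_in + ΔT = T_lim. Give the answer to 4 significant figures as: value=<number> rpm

value=19.53 rpm

Convert throughput: Q = 183.3 kg/h = 183.3/3600 = 0.0509167 kg/s
Mean residence time: t_res = M/Q_s = 11.72 kg / 0.0509167 kg/s = 230.18 s
Geometry in SI: D = 105.9 mm → 0.1059 m, h = 7.72 mm → 0.00772 m
ΔT_a = T_lim − T_in = 320.5 − 233.6 = 86.9 K
γ̇_max² = ΔT_a·ρ·cp/(η·t_res) = 86.9·990·1519/(2886·230.18) = 196.72 s⁻²
Take the square root: γ̇_max = √(196.72) = 14.0257 s⁻¹
Solve γ̇ = πDN/h for N: N_max = γ̇_max·h/(π·D) = 14.0257 × 0.00772 / (π × 0.1059) = 0.325459 rev/s = 19.5275 rpm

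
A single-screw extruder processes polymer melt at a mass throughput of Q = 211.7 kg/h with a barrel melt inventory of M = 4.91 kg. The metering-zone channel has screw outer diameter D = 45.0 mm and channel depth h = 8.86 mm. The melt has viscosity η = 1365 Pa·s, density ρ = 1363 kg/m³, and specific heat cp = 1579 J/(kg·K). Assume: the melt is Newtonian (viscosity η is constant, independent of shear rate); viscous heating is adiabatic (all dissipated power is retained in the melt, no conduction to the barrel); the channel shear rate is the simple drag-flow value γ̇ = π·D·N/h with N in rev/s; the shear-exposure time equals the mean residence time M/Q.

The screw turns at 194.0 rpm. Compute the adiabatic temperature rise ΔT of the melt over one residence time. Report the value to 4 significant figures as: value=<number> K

value=141.0 K

Convert throughput: Q = 211.7 kg/h = 211.7/3600 = 0.0588056 kg/s
t_res = M / Q_s = 4.91 / 0.0588056 = 83.4955 s
D = 45.0 mm = 0.045 m;  h = 8.86 mm = 0.00886 m;  N = 194.0 rpm / 60 = 3.23333 rev/s
γ̇ = π D N / h = (π)(0.045)(3.23333) / 0.00886 = 51.5916 s⁻¹
Adiabatic rise: ΔT = η γ̇² t_res / (ρ cp) = 1365·(51.5916)²·83.4955 / (1363·1579) = 140.954 K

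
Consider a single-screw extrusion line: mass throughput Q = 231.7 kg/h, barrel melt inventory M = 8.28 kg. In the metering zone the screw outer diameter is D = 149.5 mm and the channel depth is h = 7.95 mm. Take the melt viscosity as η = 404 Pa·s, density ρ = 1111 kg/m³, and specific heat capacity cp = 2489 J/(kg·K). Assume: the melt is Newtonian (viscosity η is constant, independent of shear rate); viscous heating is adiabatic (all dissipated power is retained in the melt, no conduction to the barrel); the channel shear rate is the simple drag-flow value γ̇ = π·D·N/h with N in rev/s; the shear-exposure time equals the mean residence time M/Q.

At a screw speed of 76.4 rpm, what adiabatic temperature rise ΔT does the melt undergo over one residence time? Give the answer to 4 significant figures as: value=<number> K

Q_s = Q / 3600 = 231.7 / 3600 = 0.0643611 kg/s
Mean residence time: t_res = M/Q_s = 8.28 kg / 0.0643611 kg/s = 128.649 s
Convert to SI: D = 0.1495 m, h = 0.00795 m, N = 76.4/60 = 1.27333 rev/s
Shear rate: γ̇ = πDN/h = π·0.1495·1.27333/0.00795 = 75.2257 s⁻¹
Adiabatic rise: ΔT = η γ̇² t_res / (ρ cp) = 404·(75.2257)²·128.649 / (1111·2489) = 106.361 K

value=106.4 K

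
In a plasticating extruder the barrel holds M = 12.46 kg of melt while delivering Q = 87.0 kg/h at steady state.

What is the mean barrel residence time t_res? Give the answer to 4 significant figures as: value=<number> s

value=515.6 s

Throughput in SI: Q_s = 87.0 kg/h ÷ 3600 s/h = 0.0241667 kg/s
Mean residence time: t_res = M/Q_s = 12.46 kg / 0.0241667 kg/s = 515.586 s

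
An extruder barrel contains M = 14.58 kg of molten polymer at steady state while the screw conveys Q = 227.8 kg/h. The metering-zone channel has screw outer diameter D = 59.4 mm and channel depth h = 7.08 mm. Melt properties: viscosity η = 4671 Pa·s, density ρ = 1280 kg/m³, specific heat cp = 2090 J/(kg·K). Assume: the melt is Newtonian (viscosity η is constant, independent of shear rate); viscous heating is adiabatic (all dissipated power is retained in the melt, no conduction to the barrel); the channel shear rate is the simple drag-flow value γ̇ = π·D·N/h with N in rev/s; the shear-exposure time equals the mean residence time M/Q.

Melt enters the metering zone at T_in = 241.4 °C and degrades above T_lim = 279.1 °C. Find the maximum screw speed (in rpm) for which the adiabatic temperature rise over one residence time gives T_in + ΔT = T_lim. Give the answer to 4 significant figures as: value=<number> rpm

Throughput in SI: Q_s = 227.8 kg/h ÷ 3600 s/h = 0.0632778 kg/s
t_res = M / Q_s = 14.58 ÷ 0.0632778 = 230.413 s
D = 59.4 mm = 0.0594 m;  h = 7.08 mm = 0.00708 m
ΔT_a = T_lim − T_in = 279.1 − 241.4 = 37.7 K
γ̇_max² = ΔT_a·ρ·cp/(η·t_res) = 37.7·1280·2090/(4671·230.413) = 93.709 s⁻²
Take the square root: γ̇_max = √(93.709) = 9.68034 s⁻¹
N_max = γ̇_max h / (πD) = 9.68034·0.00708/(π·0.0594) = 0.367272 rev/s → ×60 = 22.0363 rpm

value=22.04 rpm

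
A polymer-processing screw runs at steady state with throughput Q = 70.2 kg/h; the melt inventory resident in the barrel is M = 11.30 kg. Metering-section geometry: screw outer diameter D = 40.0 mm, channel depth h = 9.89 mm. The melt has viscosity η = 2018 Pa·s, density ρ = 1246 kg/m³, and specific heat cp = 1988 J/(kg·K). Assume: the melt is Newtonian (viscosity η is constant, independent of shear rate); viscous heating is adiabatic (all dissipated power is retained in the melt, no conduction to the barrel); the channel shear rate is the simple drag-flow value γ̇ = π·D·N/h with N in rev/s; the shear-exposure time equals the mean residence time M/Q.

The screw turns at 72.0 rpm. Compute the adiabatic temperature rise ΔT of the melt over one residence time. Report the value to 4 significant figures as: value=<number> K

value=109.8 K

Q_s = Q / 3600 = 70.2 / 3600 = 0.0195 kg/s
t_res = M / Q_s = 11.30 / 0.0195 = 579.487 s
D = 40.0 mm = 0.04 m;  h = 9.89 mm = 0.00989 m;  N = 72.0 rpm / 60 = 1.2 rev/s
Shear rate: γ̇ = πDN/h = π·0.04·1.2/0.00989 = 15.2474 s⁻¹
Adiabatic rise: ΔT = η γ̇² t_res / (ρ cp) = 2018·(15.2474)²·579.487 / (1246·1988) = 109.754 K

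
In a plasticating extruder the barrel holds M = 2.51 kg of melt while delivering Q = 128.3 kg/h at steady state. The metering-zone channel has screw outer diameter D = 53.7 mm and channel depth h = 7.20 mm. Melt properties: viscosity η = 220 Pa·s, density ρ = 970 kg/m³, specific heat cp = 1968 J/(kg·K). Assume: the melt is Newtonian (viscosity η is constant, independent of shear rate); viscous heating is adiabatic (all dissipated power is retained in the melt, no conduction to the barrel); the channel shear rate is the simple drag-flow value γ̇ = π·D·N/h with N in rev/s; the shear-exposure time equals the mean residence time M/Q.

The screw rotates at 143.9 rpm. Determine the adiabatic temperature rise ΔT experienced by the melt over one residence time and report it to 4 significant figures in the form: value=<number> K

value=25.63 K

Q_s = Q / 3600 = 128.3 / 3600 = 0.0356389 kg/s
t_res = M / Q_s = 2.51 ÷ 0.0356389 = 70.4287 s
D = 53.7 mm = 0.0537 m;  h = 7.20 mm = 0.0072 m;  N = 143.9 rpm / 60 = 2.39833 rev/s
Shear rate: γ̇ = πDN/h = π·0.0537·2.39833/0.0072 = 56.1955 s⁻¹
Adiabatic rise: ΔT = η γ̇² t_res / (ρ cp) = 220·(56.1955)²·70.4287 / (970·1968) = 25.6317 K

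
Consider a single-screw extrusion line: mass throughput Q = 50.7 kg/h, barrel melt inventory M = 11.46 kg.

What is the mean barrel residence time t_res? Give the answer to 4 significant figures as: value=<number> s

value=813.7 s

Throughput in SI: Q_s = 50.7 kg/h ÷ 3600 s/h = 0.0140833 kg/s
Mean residence time: t_res = M/Q_s = 11.46 kg / 0.0140833 kg/s = 813.728 s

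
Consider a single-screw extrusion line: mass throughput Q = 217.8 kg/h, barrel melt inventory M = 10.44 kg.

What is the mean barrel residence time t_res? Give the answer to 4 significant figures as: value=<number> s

value=172.6 s

Convert throughput: Q = 217.8 kg/h = 217.8/3600 = 0.0605 kg/s
Mean residence time: t_res = M/Q_s = 10.44 kg / 0.0605 kg/s = 172.562 s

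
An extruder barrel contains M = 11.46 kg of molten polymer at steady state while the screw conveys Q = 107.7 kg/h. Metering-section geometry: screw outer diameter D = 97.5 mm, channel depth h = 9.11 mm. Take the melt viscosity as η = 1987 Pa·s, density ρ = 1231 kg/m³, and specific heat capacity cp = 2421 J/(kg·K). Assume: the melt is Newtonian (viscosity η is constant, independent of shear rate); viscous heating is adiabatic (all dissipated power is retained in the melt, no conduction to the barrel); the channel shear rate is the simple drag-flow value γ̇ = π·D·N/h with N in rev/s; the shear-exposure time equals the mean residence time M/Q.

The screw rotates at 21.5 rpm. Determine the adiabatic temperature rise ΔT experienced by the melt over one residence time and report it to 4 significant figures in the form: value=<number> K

Throughput in SI: Q_s = 107.7 kg/h ÷ 3600 s/h = 0.0299167 kg/s
t_res = M / Q_s = 11.46 / 0.0299167 = 383.064 s
Convert to SI: D = 0.0975 m, h = 0.00911 m, N = 21.5/60 = 0.358333 rev/s
Shear rate: γ̇ = πDN/h = π·0.0975·0.358333/0.00911 = 12.0482 s⁻¹
Adiabatic rise: ΔT = η γ̇² t_res / (ρ cp) = 1987·(12.0482)²·383.064 / (1231·2421) = 37.0735 K

value=37.07 K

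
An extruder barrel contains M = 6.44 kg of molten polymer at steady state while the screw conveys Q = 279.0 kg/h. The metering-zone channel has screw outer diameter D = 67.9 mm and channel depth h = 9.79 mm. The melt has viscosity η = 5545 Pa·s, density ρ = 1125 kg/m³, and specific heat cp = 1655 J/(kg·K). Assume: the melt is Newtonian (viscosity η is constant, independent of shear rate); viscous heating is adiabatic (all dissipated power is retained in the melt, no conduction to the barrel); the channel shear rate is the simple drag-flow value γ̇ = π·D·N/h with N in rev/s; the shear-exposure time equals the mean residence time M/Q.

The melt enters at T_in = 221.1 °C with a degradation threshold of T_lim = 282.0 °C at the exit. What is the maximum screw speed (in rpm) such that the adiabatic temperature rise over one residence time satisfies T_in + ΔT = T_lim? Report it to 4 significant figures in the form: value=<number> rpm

value=43.20 rpm

Throughput in SI: Q_s = 279.0 kg/h ÷ 3600 s/h = 0.0775 kg/s
t_res = M / Q_s = 6.44 / 0.0775 = 83.0968 s
Convert to metres: D = 0.0679 m, h = 0.00979 m
Allowable rise: ΔT_a = T_lim − T_in = 282.0 − 221.1 = 60.9 K
γ̇_max² = ΔT_a·ρ·cp / (η·t_res) = [60.9 × 1125 × 1655] / [5545 × 83.0968] = 246.083 s⁻²
Take the square root: γ̇_max = √(246.083) = 15.687 s⁻¹
N_max = γ̇_max h / (πD) = 15.687·0.00979/(π·0.0679) = 0.719953 rev/s → ×60 = 43.1972 rpm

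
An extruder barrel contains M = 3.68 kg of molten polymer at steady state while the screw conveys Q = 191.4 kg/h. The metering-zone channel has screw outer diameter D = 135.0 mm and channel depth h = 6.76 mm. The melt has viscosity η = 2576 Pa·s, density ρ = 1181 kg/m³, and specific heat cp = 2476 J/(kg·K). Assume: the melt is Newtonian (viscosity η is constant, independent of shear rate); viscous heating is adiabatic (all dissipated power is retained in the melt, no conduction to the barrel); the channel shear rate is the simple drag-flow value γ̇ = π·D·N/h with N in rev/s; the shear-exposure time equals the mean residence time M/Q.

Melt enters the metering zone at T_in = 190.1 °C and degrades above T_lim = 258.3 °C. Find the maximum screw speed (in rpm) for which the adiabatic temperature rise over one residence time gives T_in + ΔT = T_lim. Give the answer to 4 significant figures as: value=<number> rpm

value=31.98 rpm

Q_s = Q / 3600 = 191.4 / 3600 = 0.0531667 kg/s
t_res = M / Q_s = 3.68 / 0.0531667 = 69.2163 s
Geometry in SI: D = 135.0 mm → 0.135 m, h = 6.76 mm → 0.00676 m
ΔT_a = T_lim − T_in = 258.3 °C − 190.1 °C = 68.2 K
γ̇_max² = ΔT_a·ρ·cp/(η·t_res) = 68.2·1181·2476/(2576·69.2163) = 1118.49 s⁻²
γ̇_max = √1118.49 = 33.4438 s⁻¹
Solve γ̇ = πDN/h for N: N_max = γ̇_max·h/(π·D) = 33.4438 × 0.00676 / (π × 0.135) = 0.533063 rev/s = 31.9838 rpm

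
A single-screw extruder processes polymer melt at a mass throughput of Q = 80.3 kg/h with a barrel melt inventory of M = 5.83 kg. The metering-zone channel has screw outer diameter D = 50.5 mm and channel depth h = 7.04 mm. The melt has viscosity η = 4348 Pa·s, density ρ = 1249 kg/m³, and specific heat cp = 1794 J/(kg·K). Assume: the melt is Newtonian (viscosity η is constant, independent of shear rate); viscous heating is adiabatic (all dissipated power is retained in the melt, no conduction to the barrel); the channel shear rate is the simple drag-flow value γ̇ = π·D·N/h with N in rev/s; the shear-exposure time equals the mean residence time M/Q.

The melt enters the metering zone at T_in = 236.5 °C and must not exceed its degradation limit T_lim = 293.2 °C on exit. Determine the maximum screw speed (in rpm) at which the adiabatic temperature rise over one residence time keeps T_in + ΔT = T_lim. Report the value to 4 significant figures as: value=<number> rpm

Convert throughput: Q = 80.3 kg/h = 80.3/3600 = 0.0223056 kg/s
t_res = M / Q_s = 5.83 ÷ 0.0223056 = 261.37 s
Convert to metres: D = 0.0505 m, h = 0.00704 m
ΔT_a = T_lim − T_in = 293.2 °C − 236.5 °C = 56.7 K
Invert ΔT = ηγ̇²t_res/(ρcp) for γ̇: γ̇_max² = ΔT_a ρ cp / (η t_res) = 56.7·1249·1794 / (4348·261.37) = 111.795 s⁻²
Take the square root: γ̇_max = √(111.795) = 10.5733 s⁻¹
N_max = γ̇_max·h / (π·D) = 10.5733 · 0.00704 / (π · 0.0505) = 0.469184 rev/s = 28.151 rpm

value=28.15 rpm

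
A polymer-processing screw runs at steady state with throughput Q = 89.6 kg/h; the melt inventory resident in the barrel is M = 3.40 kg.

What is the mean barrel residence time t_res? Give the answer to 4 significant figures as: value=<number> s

value=136.6 s

Q_s = Q / 3600 = 89.6 / 3600 = 0.0248889 kg/s
t_res = M / Q_s = 3.40 ÷ 0.0248889 = 136.607 s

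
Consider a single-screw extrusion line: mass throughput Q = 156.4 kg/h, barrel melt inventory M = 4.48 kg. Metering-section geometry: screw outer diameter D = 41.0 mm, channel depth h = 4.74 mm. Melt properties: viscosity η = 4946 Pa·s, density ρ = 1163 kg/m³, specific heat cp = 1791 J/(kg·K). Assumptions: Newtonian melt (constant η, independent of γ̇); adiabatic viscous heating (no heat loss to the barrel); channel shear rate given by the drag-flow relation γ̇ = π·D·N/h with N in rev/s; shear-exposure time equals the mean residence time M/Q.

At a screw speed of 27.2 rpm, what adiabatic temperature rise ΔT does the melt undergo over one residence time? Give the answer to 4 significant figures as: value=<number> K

value=37.16 K

Throughput in SI: Q_s = 156.4 kg/h ÷ 3600 s/h = 0.0434444 kg/s
Mean residence time: t_res = M/Q_s = 4.48 kg / 0.0434444 kg/s = 103.12 s
D = 41.0 mm = 0.041 m;  h = 4.74 mm = 0.00474 m;  N = 27.2 rpm / 60 = 0.453333 rev/s
γ̇ = π·D·N / h = π · 0.041 · 0.453333 / 0.00474 = 12.3189 s⁻¹
ΔT = η·γ̇²·t_res / (ρ·cp) = 4946 · (12.3189)² · 103.12 / (1163 · 1791) = 37.1594 K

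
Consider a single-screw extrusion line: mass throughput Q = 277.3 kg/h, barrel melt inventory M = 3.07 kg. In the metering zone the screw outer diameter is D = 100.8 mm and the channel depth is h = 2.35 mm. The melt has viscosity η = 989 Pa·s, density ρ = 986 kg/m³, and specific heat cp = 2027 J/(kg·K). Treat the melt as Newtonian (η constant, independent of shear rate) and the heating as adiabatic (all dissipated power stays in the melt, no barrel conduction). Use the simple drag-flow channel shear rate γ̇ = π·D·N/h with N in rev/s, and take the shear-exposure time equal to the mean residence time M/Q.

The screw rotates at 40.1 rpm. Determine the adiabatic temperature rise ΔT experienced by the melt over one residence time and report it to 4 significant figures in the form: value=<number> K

Convert throughput: Q = 277.3 kg/h = 277.3/3600 = 0.0770278 kg/s
t_res = M / Q_s = 3.07 / 0.0770278 = 39.8558 s
Convert to SI: D = 0.1008 m, h = 0.00235 m, N = 40.1/60 = 0.668333 rev/s
Shear rate: γ̇ = πDN/h = π·0.1008·0.668333/0.00235 = 90.0608 s⁻¹
ΔT = η·γ̇²·t_res / (ρ·cp) = 989 · (90.0608)² · 39.8558 / (986 · 2027) = 159.966 K

value=160.0 K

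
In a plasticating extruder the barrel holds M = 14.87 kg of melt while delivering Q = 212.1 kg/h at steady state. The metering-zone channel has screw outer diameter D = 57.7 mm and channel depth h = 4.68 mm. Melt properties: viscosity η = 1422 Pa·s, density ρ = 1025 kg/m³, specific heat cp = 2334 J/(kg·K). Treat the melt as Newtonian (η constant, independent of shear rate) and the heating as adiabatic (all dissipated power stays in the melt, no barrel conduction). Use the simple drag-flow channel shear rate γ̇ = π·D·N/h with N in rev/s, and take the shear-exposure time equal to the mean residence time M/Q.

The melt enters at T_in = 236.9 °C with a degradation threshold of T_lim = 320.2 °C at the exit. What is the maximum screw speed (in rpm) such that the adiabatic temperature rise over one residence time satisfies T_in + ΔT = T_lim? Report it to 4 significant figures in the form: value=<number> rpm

Q_s = Q / 3600 = 212.1 / 3600 = 0.0589167 kg/s
t_res = M / Q_s = 14.87 / 0.0589167 = 252.39 s
Geometry in SI: D = 57.7 mm → 0.0577 m, h = 4.68 mm → 0.00468 m
Allowable rise: ΔT_a = T_lim − T_in = 320.2 − 236.9 = 83.3 K
Invert ΔT = ηγ̇²t_res/(ρcp) for γ̇: γ̇_max² = ΔT_a ρ cp / (η t_res) = 83.3·1025·2334 / (1422·252.39) = 555.261 s⁻²
γ̇_max = sqrt(555.261) = 23.564 s⁻¹
Solve γ̇ = πDN/h for N: N_max = γ̇_max·h/(π·D) = 23.564 × 0.00468 / (π × 0.0577) = 0.608371 rev/s = 36.5023 rpm

value=36.50 rpm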